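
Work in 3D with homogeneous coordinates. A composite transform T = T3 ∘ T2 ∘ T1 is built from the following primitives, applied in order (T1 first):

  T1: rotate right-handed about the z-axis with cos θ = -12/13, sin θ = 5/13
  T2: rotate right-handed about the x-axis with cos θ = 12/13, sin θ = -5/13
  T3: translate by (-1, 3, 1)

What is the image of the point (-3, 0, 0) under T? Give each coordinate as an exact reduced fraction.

T1 rotate right-handed about the z-axis with cos θ = -12/13, sin θ = 5/13: (-3, 0, 0) → (36/13, -15/13, 0)
T2 rotate right-handed about the x-axis with cos θ = 12/13, sin θ = -5/13: (36/13, -15/13, 0) → (36/13, -180/169, 75/169)
T3 translate by (-1, 3, 1): (36/13, -180/169, 75/169) → (23/13, 327/169, 244/169)

T(p) = (23/13, 327/169, 244/169)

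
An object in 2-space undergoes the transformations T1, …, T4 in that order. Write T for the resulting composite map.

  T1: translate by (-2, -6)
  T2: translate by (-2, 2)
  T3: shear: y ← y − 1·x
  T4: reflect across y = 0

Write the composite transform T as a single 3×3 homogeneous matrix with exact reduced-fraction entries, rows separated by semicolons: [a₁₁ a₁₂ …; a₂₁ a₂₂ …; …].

T1 = [1 0 -2; 0 1 -6; 0 0 1]
T2·T1 = [1 0 -4; 0 1 -4; 0 0 1]
T3·…·T1 = [1 0 -4; -1 1 0; 0 0 1]
T4·…·T1 = [1 0 -4; 1 -1 0; 0 0 1]

T = [1 0 -4; 1 -1 0; 0 0 1]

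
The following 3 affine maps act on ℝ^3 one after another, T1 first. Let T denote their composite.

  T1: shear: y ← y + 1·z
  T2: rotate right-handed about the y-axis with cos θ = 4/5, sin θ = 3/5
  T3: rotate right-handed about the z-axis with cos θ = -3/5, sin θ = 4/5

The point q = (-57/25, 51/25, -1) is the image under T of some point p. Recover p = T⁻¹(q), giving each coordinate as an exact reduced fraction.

p = (3, -2/5, 1)

T1 = [1 0 0 0; 0 1 1 0; 0 0 1 0; 0 0 0 1]
T2·T1 = [4/5 0 3/5 0; 0 1 1 0; -3/5 0 4/5 0; 0 0 0 1]
T3·…·T1 = [-12/25 -4/5 -29/25 0; 16/25 -3/5 -3/25 0; -3/5 0 4/5 0; 0 0 0 1]
det M = 1; M⁻¹ = [-12/25 16/25 -3/5 0; -11/25 -27/25 -4/5 0; -9/25 12/25 4/5 0; 0 0 0 1]
M⁻¹ · (-57/25, 51/25, -1)ᵀ = (3, -2/5, 1)ᵀ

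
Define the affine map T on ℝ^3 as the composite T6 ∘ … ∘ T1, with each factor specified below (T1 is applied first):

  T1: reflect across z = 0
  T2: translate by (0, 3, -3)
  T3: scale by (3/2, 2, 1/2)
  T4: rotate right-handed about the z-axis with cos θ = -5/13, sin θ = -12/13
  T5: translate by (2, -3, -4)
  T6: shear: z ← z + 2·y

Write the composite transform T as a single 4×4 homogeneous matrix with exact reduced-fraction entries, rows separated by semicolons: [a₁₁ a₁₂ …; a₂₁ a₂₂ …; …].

T1 = [1 0 0 0; 0 1 0 0; 0 0 -1 0; 0 0 0 1]
T2·T1 = [1 0 0 0; 0 1 0 3; 0 0 -1 -3; 0 0 0 1]
T3·…·T1 = [3/2 0 0 0; 0 2 0 6; 0 0 -1/2 -3/2; 0 0 0 1]
T4·…·T1 = [-15/26 24/13 0 72/13; -18/13 -10/13 0 -30/13; 0 0 -1/2 -3/2; 0 0 0 1]
T5·…·T1 = [-15/26 24/13 0 98/13; -18/13 -10/13 0 -69/13; 0 0 -1/2 -11/2; 0 0 0 1]
T6·…·T1 = [-15/26 24/13 0 98/13; -18/13 -10/13 0 -69/13; -36/13 -20/13 -1/2 -419/26; 0 0 0 1]

T = [-15/26 24/13 0 98/13; -18/13 -10/13 0 -69/13; -36/13 -20/13 -1/2 -419/26; 0 0 0 1]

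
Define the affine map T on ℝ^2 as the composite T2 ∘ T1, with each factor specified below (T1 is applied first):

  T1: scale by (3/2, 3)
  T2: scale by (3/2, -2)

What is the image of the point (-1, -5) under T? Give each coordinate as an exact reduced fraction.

T1 scale by (3/2, 3): (-1, -5) → (-3/2, -15)
T2 scale by (3/2, -2): (-3/2, -15) → (-9/4, 30)

T(p) = (-9/4, 30)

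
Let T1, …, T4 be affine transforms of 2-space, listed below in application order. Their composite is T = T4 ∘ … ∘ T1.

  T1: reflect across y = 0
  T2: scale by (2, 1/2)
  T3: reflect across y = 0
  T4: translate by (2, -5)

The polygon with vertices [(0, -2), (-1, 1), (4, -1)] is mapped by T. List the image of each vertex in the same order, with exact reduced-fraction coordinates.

T1 reflect across y = 0: (0, -2) → (0, 2); (-1, 1) → (-1, -1); (4, -1) → (4, 1)
T2 scale by (2, 1/2): (0, 2) → (0, 1); (-1, -1) → (-2, -1/2); (4, 1) → (8, 1/2)
T3 reflect across y = 0: (0, 1) → (0, -1); (-2, -1/2) → (-2, 1/2); (8, 1/2) → (8, -1/2)
T4 translate by (2, -5): (0, -1) → (2, -6); (-2, 1/2) → (0, -9/2); (8, -1/2) → (10, -11/2)

image vertices: (2, -6), (0, -9/2), (10, -11/2)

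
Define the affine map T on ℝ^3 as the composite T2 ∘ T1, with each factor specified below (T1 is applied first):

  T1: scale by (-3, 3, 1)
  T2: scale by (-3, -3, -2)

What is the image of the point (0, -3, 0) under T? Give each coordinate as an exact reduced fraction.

T1 scale by (-3, 3, 1): (0, -3, 0) → (0, -9, 0)
T2 scale by (-3, -3, -2): (0, -9, 0) → (0, 27, 0)

T(p) = (0, 27, 0)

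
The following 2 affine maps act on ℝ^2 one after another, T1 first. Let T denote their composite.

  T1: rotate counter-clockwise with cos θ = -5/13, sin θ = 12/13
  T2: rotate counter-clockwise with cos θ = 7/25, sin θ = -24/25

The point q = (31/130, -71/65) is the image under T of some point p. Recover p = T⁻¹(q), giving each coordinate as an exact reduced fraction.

T1 = [-5/13 -12/13 0; 12/13 -5/13 0; 0 0 1]
T2·T1 = [253/325 -204/325 0; 204/325 253/325 0; 0 0 1]
det M = 1; M⁻¹ = [253/325 204/325 0; -204/325 253/325 0; 0 0 1]
M⁻¹ · (31/130, -71/65)ᵀ = (-1/2, -1)ᵀ

p = (-1/2, -1)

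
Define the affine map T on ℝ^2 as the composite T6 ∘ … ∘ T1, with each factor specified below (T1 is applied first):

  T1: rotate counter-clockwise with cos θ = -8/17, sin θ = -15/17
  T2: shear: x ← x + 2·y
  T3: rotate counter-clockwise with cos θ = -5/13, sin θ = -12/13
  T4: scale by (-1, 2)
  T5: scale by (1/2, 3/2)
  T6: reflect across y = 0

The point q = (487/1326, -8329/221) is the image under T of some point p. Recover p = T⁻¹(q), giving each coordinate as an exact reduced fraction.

p = (5, 7/3)

T1 = [-8/17 15/17 0; -15/17 -8/17 0; 0 0 1]
T2·T1 = [-38/17 -1/17 0; -15/17 -8/17 0; 0 0 1]
T3·…·T1 = [10/221 -7/17 0; 531/221 4/17 0; 0 0 1]
T4·…·T1 = [-10/221 7/17 0; 1062/221 8/17 0; 0 0 1]
T5·…·T1 = [-5/221 7/34 0; 1593/221 12/17 0; 0 0 1]
T6·…·T1 = [-5/221 7/34 0; -1593/221 -12/17 0; 0 0 1]
det M = 3/2; M⁻¹ = [-8/17 -7/51 0; 1062/221 -10/663 0; 0 0 1]
M⁻¹ · (487/1326, -8329/221)ᵀ = (5, 7/3)ᵀ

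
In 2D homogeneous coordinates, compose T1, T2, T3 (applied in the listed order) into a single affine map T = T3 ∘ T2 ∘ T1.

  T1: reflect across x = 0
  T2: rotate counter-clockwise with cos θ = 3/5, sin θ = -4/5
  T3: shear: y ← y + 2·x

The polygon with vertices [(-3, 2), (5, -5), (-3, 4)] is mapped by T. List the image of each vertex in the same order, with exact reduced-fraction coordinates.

T1 reflect across x = 0: (-3, 2) → (3, 2); (5, -5) → (-5, -5); (-3, 4) → (3, 4)
T2 rotate counter-clockwise with cos θ = 3/5, sin θ = -4/5: (3, 2) → (17/5, -6/5); (-5, -5) → (-7, 1); (3, 4) → (5, 0)
T3 shear: y ← y + 2·x: (17/5, -6/5) → (17/5, 28/5); (-7, 1) → (-7, -13); (5, 0) → (5, 10)

image vertices: (17/5, 28/5), (-7, -13), (5, 10)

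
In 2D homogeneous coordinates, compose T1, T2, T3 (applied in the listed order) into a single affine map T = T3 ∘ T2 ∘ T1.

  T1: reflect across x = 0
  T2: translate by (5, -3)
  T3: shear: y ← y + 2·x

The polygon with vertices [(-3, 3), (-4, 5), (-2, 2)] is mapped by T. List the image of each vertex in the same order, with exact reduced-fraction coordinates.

T1 reflect across x = 0: (-3, 3) → (3, 3); (-4, 5) → (4, 5); (-2, 2) → (2, 2)
T2 translate by (5, -3): (3, 3) → (8, 0); (4, 5) → (9, 2); (2, 2) → (7, -1)
T3 shear: y ← y + 2·x: (8, 0) → (8, 16); (9, 2) → (9, 20); (7, -1) → (7, 13)

image vertices: (8, 16), (9, 20), (7, 13)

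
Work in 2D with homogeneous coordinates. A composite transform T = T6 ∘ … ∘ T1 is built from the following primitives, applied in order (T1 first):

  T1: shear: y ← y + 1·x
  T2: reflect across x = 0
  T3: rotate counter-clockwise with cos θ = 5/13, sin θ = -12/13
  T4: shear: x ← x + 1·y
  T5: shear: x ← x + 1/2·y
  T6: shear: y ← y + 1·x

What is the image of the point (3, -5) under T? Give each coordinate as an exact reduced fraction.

T1 shear: y ← y + 1·x: (3, -5) → (3, -2)
T2 reflect across x = 0: (3, -2) → (-3, -2)
T3 rotate counter-clockwise with cos θ = 5/13, sin θ = -12/13: (-3, -2) → (-3, 2)
T4 shear: x ← x + 1·y: (-3, 2) → (-1, 2)
T5 shear: x ← x + 1/2·y: (-1, 2) → (0, 2)
T6 shear: y ← y + 1·x: (0, 2) → (0, 2)

T(p) = (0, 2)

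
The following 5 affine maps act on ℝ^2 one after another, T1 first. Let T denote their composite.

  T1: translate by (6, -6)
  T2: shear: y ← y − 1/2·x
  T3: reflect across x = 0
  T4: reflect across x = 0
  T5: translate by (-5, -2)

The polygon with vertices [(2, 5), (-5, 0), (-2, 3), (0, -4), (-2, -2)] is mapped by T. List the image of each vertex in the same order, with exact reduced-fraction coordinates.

image vertices: (3, -7), (-4, -17/2), (-1, -7), (1, -15), (-1, -12)

T1 translate by (6, -6): (2, 5) → (8, -1); (-5, 0) → (1, -6); (-2, 3) → (4, -3); (0, -4) → (6, -10); (-2, -2) → (4, -8)
T2 shear: y ← y − 1/2·x: (8, -1) → (8, -5); (1, -6) → (1, -13/2); (4, -3) → (4, -5); (6, -10) → (6, -13); (4, -8) → (4, -10)
T3 reflect across x = 0: (8, -5) → (-8, -5); (1, -13/2) → (-1, -13/2); (4, -5) → (-4, -5); (6, -13) → (-6, -13); (4, -10) → (-4, -10)
T4 reflect across x = 0: (-8, -5) → (8, -5); (-1, -13/2) → (1, -13/2); (-4, -5) → (4, -5); (-6, -13) → (6, -13); (-4, -10) → (4, -10)
T5 translate by (-5, -2): (8, -5) → (3, -7); (1, -13/2) → (-4, -17/2); (4, -5) → (-1, -7); (6, -13) → (1, -15); (4, -10) → (-1, -12)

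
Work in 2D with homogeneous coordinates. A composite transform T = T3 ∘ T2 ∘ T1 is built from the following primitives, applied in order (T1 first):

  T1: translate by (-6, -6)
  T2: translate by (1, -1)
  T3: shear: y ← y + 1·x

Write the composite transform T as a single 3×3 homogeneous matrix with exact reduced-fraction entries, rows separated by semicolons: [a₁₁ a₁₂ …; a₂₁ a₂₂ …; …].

T = [1 0 -5; 1 1 -12; 0 0 1]

T1 = [1 0 -6; 0 1 -6; 0 0 1]
T2·T1 = [1 0 -5; 0 1 -7; 0 0 1]
T3·…·T1 = [1 0 -5; 1 1 -12; 0 0 1]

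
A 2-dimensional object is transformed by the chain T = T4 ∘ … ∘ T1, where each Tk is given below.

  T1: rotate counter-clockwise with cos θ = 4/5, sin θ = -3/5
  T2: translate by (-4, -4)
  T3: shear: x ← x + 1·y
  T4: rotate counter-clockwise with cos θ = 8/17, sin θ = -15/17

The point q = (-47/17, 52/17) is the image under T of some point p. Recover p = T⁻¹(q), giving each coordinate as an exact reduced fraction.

T1 = [4/5 3/5 0; -3/5 4/5 0; 0 0 1]
T2·T1 = [4/5 3/5 -4; -3/5 4/5 -4; 0 0 1]
T3·…·T1 = [1/5 7/5 -8; -3/5 4/5 -4; 0 0 1]
T4·…·T1 = [-37/85 116/85 -124/17; -39/85 -73/85 88/17; 0 0 1]
det M = 1; M⁻¹ = [-73/85 -116/85 4/5; 39/85 -37/85 28/5; 0 0 1]
M⁻¹ · (-47/17, 52/17)ᵀ = (-1, 3)ᵀ

p = (-1, 3)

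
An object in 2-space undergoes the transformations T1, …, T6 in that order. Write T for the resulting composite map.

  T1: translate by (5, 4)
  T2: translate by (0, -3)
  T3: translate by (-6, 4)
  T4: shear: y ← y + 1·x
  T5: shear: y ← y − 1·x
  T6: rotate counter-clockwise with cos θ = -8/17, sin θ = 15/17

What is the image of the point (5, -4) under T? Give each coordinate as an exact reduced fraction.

T(p) = (-47/17, 52/17)

T1 translate by (5, 4): (5, -4) → (10, 0)
T2 translate by (0, -3): (10, 0) → (10, -3)
T3 translate by (-6, 4): (10, -3) → (4, 1)
T4 shear: y ← y + 1·x: (4, 1) → (4, 5)
T5 shear: y ← y − 1·x: (4, 5) → (4, 1)
T6 rotate counter-clockwise with cos θ = -8/17, sin θ = 15/17: (4, 1) → (-47/17, 52/17)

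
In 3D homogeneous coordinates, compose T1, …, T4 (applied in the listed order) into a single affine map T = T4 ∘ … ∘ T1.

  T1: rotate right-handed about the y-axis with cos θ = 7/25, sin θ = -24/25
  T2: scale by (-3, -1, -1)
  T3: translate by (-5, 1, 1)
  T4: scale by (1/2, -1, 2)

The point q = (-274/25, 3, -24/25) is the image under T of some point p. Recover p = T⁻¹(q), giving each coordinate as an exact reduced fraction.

p = (3, 4, -5)

T1 = [7/25 0 -24/25 0; 0 1 0 0; 24/25 0 7/25 0; 0 0 0 1]
T2·T1 = [-21/25 0 72/25 0; 0 -1 0 0; -24/25 0 -7/25 0; 0 0 0 1]
T3·…·T1 = [-21/25 0 72/25 -5; 0 -1 0 1; -24/25 0 -7/25 1; 0 0 0 1]
T4·…·T1 = [-21/50 0 36/25 -5/2; 0 1 0 -1; -48/25 0 -14/25 2; 0 0 0 1]
det M = 3; M⁻¹ = [-14/75 0 -12/25 37/75; 0 1 0 1; 16/25 0 -7/50 47/25; 0 0 0 1]
M⁻¹ · (-274/25, 3, -24/25)ᵀ = (3, 4, -5)ᵀ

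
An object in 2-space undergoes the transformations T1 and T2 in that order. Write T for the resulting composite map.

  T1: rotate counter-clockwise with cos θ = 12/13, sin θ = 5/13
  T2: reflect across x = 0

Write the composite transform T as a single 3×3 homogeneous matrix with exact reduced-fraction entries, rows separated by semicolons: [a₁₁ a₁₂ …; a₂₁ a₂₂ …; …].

T1 = [12/13 -5/13 0; 5/13 12/13 0; 0 0 1]
T2·T1 = [-12/13 5/13 0; 5/13 12/13 0; 0 0 1]

T = [-12/13 5/13 0; 5/13 12/13 0; 0 0 1]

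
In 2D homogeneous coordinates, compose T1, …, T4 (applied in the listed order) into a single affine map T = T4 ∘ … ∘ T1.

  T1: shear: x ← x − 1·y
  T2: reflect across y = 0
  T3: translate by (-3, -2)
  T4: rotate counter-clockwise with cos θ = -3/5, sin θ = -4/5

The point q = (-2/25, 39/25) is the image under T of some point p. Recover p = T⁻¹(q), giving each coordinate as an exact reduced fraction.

T1 = [1 -1 0; 0 1 0; 0 0 1]
T2·T1 = [1 -1 0; 0 -1 0; 0 0 1]
T3·…·T1 = [1 -1 -3; 0 -1 -2; 0 0 1]
T4·…·T1 = [-3/5 -1/5 1/5; -4/5 7/5 18/5; 0 0 1]
det M = -1; M⁻¹ = [-7/5 -1/5 1; -4/5 3/5 -2; 0 0 1]
M⁻¹ · (-2/25, 39/25)ᵀ = (4/5, -1)ᵀ

p = (4/5, -1)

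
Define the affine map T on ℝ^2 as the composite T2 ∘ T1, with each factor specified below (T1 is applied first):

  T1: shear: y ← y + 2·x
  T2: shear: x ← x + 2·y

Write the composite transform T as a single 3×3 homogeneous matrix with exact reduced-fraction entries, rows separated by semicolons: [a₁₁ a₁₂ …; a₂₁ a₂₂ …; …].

T = [5 2 0; 2 1 0; 0 0 1]

T1 = [1 0 0; 2 1 0; 0 0 1]
T2·T1 = [5 2 0; 2 1 0; 0 0 1]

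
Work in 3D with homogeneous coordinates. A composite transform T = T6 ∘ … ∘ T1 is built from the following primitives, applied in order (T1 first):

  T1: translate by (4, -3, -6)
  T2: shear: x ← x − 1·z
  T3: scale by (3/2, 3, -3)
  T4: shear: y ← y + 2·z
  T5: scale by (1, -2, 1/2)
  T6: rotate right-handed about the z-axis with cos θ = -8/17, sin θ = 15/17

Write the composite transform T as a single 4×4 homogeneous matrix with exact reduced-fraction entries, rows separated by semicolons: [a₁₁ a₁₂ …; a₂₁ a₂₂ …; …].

T = [-12/17 90/17 -168/17 690/17; 45/34 48/17 -237/34 657/17; 0 0 -3/2 9; 0 0 0 1]

T1 = [1 0 0 4; 0 1 0 -3; 0 0 1 -6; 0 0 0 1]
T2·T1 = [1 0 -1 10; 0 1 0 -3; 0 0 1 -6; 0 0 0 1]
T3·…·T1 = [3/2 0 -3/2 15; 0 3 0 -9; 0 0 -3 18; 0 0 0 1]
T4·…·T1 = [3/2 0 -3/2 15; 0 3 -6 27; 0 0 -3 18; 0 0 0 1]
T5·…·T1 = [3/2 0 -3/2 15; 0 -6 12 -54; 0 0 -3/2 9; 0 0 0 1]
T6·…·T1 = [-12/17 90/17 -168/17 690/17; 45/34 48/17 -237/34 657/17; 0 0 -3/2 9; 0 0 0 1]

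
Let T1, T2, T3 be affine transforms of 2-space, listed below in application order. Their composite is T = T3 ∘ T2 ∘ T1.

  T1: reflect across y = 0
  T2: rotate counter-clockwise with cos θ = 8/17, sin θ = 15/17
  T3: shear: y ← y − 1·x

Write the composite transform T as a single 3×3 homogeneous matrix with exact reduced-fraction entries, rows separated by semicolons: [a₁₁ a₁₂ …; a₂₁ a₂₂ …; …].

T1 = [1 0 0; 0 -1 0; 0 0 1]
T2·T1 = [8/17 15/17 0; 15/17 -8/17 0; 0 0 1]
T3·…·T1 = [8/17 15/17 0; 7/17 -23/17 0; 0 0 1]

T = [8/17 15/17 0; 7/17 -23/17 0; 0 0 1]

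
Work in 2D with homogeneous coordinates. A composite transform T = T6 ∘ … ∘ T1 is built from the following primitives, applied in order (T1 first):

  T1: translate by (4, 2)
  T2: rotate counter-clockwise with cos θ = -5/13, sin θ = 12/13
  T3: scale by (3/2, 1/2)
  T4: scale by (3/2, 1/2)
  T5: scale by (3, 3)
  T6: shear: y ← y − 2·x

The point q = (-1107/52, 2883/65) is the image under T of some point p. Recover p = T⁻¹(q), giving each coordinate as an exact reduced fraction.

T1 = [1 0 4; 0 1 2; 0 0 1]
T2·T1 = [-5/13 -12/13 -44/13; 12/13 -5/13 38/13; 0 0 1]
T3·…·T1 = [-15/26 -18/13 -66/13; 6/13 -5/26 19/13; 0 0 1]
T4·…·T1 = [-45/52 -27/13 -99/13; 3/13 -5/52 19/26; 0 0 1]
T5·…·T1 = [-135/52 -81/13 -297/13; 9/13 -15/52 57/26; 0 0 1]
T6·…·T1 = [-135/52 -81/13 -297/13; 153/26 633/52 1245/26; 0 0 1]
det M = 81/16; M⁻¹ = [844/351 16/13 -4; -136/117 -20/39 -2; 0 0 1]
M⁻¹ · (-1107/52, 2883/65)ᵀ = (-3/5, 0)ᵀ

p = (-3/5, 0)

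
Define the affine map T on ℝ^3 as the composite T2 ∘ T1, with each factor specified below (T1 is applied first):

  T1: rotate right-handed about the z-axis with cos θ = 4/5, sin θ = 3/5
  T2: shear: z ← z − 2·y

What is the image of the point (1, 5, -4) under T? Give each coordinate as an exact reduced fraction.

T1 rotate right-handed about the z-axis with cos θ = 4/5, sin θ = 3/5: (1, 5, -4) → (-11/5, 23/5, -4)
T2 shear: z ← z − 2·y: (-11/5, 23/5, -4) → (-11/5, 23/5, -66/5)

T(p) = (-11/5, 23/5, -66/5)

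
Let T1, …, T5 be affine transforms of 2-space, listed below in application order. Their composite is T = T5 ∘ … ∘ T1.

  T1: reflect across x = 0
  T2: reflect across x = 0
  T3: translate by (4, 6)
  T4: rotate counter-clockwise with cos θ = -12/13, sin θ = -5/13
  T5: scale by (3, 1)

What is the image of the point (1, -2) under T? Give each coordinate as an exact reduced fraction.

T1 reflect across x = 0: (1, -2) → (-1, -2)
T2 reflect across x = 0: (-1, -2) → (1, -2)
T3 translate by (4, 6): (1, -2) → (5, 4)
T4 rotate counter-clockwise with cos θ = -12/13, sin θ = -5/13: (5, 4) → (-40/13, -73/13)
T5 scale by (3, 1): (-40/13, -73/13) → (-120/13, -73/13)

T(p) = (-120/13, -73/13)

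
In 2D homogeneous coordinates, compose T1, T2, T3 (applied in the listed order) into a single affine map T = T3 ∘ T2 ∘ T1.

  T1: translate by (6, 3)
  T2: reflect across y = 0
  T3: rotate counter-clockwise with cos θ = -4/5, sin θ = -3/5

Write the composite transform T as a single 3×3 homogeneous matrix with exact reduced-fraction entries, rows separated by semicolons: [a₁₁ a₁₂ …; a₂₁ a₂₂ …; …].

T1 = [1 0 6; 0 1 3; 0 0 1]
T2·T1 = [1 0 6; 0 -1 -3; 0 0 1]
T3·…·T1 = [-4/5 -3/5 -33/5; -3/5 4/5 -6/5; 0 0 1]

T = [-4/5 -3/5 -33/5; -3/5 4/5 -6/5; 0 0 1]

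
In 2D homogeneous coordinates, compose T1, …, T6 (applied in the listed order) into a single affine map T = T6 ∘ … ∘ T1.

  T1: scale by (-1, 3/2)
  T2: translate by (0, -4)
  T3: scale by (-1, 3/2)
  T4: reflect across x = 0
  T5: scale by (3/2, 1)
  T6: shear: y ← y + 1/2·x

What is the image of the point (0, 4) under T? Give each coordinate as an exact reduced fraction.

T(p) = (0, 3)

T1 scale by (-1, 3/2): (0, 4) → (0, 6)
T2 translate by (0, -4): (0, 6) → (0, 2)
T3 scale by (-1, 3/2): (0, 2) → (0, 3)
T4 reflect across x = 0: (0, 3) → (0, 3)
T5 scale by (3/2, 1): (0, 3) → (0, 3)
T6 shear: y ← y + 1/2·x: (0, 3) → (0, 3)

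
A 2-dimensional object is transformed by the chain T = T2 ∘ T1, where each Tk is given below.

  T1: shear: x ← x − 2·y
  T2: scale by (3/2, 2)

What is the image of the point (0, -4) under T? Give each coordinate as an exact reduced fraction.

T1 shear: x ← x − 2·y: (0, -4) → (8, -4)
T2 scale by (3/2, 2): (8, -4) → (12, -8)

T(p) = (12, -8)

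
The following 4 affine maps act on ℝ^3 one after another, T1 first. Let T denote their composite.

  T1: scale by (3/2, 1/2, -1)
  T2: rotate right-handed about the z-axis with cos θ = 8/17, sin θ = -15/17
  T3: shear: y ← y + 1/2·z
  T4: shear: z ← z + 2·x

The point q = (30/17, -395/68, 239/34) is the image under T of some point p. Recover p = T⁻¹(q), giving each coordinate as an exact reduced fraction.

p = (5, -4, -7/2)

T1 = [3/2 0 0 0; 0 1/2 0 0; 0 0 -1 0; 0 0 0 1]
T2·T1 = [12/17 15/34 0 0; -45/34 4/17 0 0; 0 0 -1 0; 0 0 0 1]
T3·…·T1 = [12/17 15/34 0 0; -45/34 4/17 -1/2 0; 0 0 -1 0; 0 0 0 1]
T4·…·T1 = [12/17 15/34 0 0; -45/34 4/17 -1/2 0; 24/17 15/17 -1 0; 0 0 0 1]
det M = -3/4; M⁻¹ = [-14/51 -10/17 5/17 0; 46/17 16/17 -8/17 0; 2 0 -1 0; 0 0 0 1]
M⁻¹ · (30/17, -395/68, 239/34)ᵀ = (5, -4, -7/2)ᵀ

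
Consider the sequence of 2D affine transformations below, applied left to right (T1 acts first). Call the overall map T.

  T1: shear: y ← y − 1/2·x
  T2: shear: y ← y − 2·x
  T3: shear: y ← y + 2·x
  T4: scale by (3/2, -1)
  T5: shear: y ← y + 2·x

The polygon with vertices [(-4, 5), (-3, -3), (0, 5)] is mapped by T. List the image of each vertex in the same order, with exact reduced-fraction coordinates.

image vertices: (-6, -19), (-9/2, -15/2), (0, -5)

T1 shear: y ← y − 1/2·x: (-4, 5) → (-4, 7); (-3, -3) → (-3, -3/2); (0, 5) → (0, 5)
T2 shear: y ← y − 2·x: (-4, 7) → (-4, 15); (-3, -3/2) → (-3, 9/2); (0, 5) → (0, 5)
T3 shear: y ← y + 2·x: (-4, 15) → (-4, 7); (-3, 9/2) → (-3, -3/2); (0, 5) → (0, 5)
T4 scale by (3/2, -1): (-4, 7) → (-6, -7); (-3, -3/2) → (-9/2, 3/2); (0, 5) → (0, -5)
T5 shear: y ← y + 2·x: (-6, -7) → (-6, -19); (-9/2, 3/2) → (-9/2, -15/2); (0, -5) → (0, -5)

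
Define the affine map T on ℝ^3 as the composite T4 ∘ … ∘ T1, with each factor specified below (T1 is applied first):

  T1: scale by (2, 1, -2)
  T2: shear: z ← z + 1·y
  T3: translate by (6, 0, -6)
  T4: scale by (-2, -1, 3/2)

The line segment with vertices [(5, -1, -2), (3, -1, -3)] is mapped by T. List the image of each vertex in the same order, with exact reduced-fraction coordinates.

T1 scale by (2, 1, -2): (5, -1, -2) → (10, -1, 4); (3, -1, -3) → (6, -1, 6)
T2 shear: z ← z + 1·y: (10, -1, 4) → (10, -1, 3); (6, -1, 6) → (6, -1, 5)
T3 translate by (6, 0, -6): (10, -1, 3) → (16, -1, -3); (6, -1, 5) → (12, -1, -1)
T4 scale by (-2, -1, 3/2): (16, -1, -3) → (-32, 1, -9/2); (12, -1, -1) → (-24, 1, -3/2)

image vertices: (-32, 1, -9/2), (-24, 1, -3/2)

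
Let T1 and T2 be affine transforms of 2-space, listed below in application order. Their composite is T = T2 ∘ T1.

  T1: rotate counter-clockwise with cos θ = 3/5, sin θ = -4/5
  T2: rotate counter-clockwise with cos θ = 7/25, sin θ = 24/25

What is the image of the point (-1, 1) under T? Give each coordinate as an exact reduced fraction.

T(p) = (-161/125, 73/125)

T1 rotate counter-clockwise with cos θ = 3/5, sin θ = -4/5: (-1, 1) → (1/5, 7/5)
T2 rotate counter-clockwise with cos θ = 7/25, sin θ = 24/25: (1/5, 7/5) → (-161/125, 73/125)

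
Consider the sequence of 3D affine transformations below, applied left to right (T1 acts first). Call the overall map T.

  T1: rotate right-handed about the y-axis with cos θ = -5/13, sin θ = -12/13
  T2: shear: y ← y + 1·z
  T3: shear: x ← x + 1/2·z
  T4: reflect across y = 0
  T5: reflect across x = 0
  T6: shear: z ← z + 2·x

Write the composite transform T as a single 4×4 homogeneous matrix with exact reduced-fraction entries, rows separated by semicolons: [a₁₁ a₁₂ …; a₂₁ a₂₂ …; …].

T = [-1/13 0 29/26 0; -12/13 -1 5/13 0; 10/13 0 24/13 0; 0 0 0 1]

T1 = [-5/13 0 -12/13 0; 0 1 0 0; 12/13 0 -5/13 0; 0 0 0 1]
T2·T1 = [-5/13 0 -12/13 0; 12/13 1 -5/13 0; 12/13 0 -5/13 0; 0 0 0 1]
T3·…·T1 = [1/13 0 -29/26 0; 12/13 1 -5/13 0; 12/13 0 -5/13 0; 0 0 0 1]
T4·…·T1 = [1/13 0 -29/26 0; -12/13 -1 5/13 0; 12/13 0 -5/13 0; 0 0 0 1]
T5·…·T1 = [-1/13 0 29/26 0; -12/13 -1 5/13 0; 12/13 0 -5/13 0; 0 0 0 1]
T6·…·T1 = [-1/13 0 29/26 0; -12/13 -1 5/13 0; 10/13 0 24/13 0; 0 0 0 1]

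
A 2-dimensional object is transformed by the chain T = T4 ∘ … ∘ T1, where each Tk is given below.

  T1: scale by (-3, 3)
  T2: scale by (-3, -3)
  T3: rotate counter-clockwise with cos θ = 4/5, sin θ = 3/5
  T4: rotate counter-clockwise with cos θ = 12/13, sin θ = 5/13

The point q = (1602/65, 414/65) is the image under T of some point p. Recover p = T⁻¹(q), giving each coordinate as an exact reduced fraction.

p = (2, 2)

T1 = [-3 0 0; 0 3 0; 0 0 1]
T2·T1 = [9 0 0; 0 -9 0; 0 0 1]
T3·…·T1 = [36/5 27/5 0; 27/5 -36/5 0; 0 0 1]
T4·…·T1 = [297/65 504/65 0; 504/65 -297/65 0; 0 0 1]
det M = -81; M⁻¹ = [11/195 56/585 0; 56/585 -11/195 0; 0 0 1]
M⁻¹ · (1602/65, 414/65)ᵀ = (2, 2)ᵀ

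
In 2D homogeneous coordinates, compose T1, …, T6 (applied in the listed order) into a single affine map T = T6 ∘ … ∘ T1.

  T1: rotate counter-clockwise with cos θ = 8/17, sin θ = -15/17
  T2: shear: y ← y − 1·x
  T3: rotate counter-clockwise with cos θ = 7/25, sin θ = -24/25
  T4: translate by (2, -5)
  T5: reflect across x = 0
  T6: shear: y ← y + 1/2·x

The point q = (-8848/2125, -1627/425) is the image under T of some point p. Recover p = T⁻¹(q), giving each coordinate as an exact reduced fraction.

p = (-8/5, -2)

T1 = [8/17 15/17 0; -15/17 8/17 0; 0 0 1]
T2·T1 = [8/17 15/17 0; -23/17 -7/17 0; 0 0 1]
T3·…·T1 = [-496/425 -63/425 0; -353/425 -409/425 0; 0 0 1]
T4·…·T1 = [-496/425 -63/425 2; -353/425 -409/425 -5; 0 0 1]
T5·…·T1 = [496/425 63/425 -2; -353/425 -409/425 -5; 0 0 1]
T6·…·T1 = [496/425 63/425 -2; -21/85 -151/170 -6; 0 0 1]
det M = -1; M⁻¹ = [151/170 63/425 1133/425; -21/85 -496/425 -3186/425; 0 0 1]
M⁻¹ · (-8848/2125, -1627/425)ᵀ = (-8/5, -2)ᵀ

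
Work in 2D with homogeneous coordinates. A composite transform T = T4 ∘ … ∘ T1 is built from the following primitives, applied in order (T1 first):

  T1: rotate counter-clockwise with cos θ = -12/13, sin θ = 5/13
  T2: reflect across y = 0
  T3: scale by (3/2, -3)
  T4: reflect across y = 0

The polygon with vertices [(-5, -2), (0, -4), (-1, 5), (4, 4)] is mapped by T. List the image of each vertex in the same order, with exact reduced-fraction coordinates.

T1 rotate counter-clockwise with cos θ = -12/13, sin θ = 5/13: (-5, -2) → (70/13, -1/13); (0, -4) → (20/13, 48/13); (-1, 5) → (-1, -5); (4, 4) → (-68/13, -28/13)
T2 reflect across y = 0: (70/13, -1/13) → (70/13, 1/13); (20/13, 48/13) → (20/13, -48/13); (-1, -5) → (-1, 5); (-68/13, -28/13) → (-68/13, 28/13)
T3 scale by (3/2, -3): (70/13, 1/13) → (105/13, -3/13); (20/13, -48/13) → (30/13, 144/13); (-1, 5) → (-3/2, -15); (-68/13, 28/13) → (-102/13, -84/13)
T4 reflect across y = 0: (105/13, -3/13) → (105/13, 3/13); (30/13, 144/13) → (30/13, -144/13); (-3/2, -15) → (-3/2, 15); (-102/13, -84/13) → (-102/13, 84/13)

image vertices: (105/13, 3/13), (30/13, -144/13), (-3/2, 15), (-102/13, 84/13)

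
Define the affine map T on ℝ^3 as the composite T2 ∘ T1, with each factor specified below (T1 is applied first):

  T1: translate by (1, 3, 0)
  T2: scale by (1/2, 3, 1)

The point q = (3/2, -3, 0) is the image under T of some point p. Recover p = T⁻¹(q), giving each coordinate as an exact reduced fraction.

T1 = [1 0 0 1; 0 1 0 3; 0 0 1 0; 0 0 0 1]
T2·T1 = [1/2 0 0 1/2; 0 3 0 9; 0 0 1 0; 0 0 0 1]
det M = 3/2; M⁻¹ = [2 0 0 -1; 0 1/3 0 -3; 0 0 1 0; 0 0 0 1]
M⁻¹ · (3/2, -3, 0)ᵀ = (2, -4, 0)ᵀ

p = (2, -4, 0)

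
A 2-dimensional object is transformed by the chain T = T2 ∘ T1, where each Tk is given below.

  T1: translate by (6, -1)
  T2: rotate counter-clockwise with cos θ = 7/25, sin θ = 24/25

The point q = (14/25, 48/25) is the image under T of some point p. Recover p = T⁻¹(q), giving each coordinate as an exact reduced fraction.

p = (-4, 1)

T1 = [1 0 6; 0 1 -1; 0 0 1]
T2·T1 = [7/25 -24/25 66/25; 24/25 7/25 137/25; 0 0 1]
det M = 1; M⁻¹ = [7/25 24/25 -6; -24/25 7/25 1; 0 0 1]
M⁻¹ · (14/25, 48/25)ᵀ = (-4, 1)ᵀ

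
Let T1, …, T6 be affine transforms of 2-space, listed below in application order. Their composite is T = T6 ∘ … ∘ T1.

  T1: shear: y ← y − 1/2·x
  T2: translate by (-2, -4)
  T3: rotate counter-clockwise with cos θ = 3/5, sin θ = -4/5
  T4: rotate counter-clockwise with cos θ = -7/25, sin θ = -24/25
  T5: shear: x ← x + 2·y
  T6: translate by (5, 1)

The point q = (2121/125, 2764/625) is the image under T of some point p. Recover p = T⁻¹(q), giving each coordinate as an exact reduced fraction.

p = (-4, 3/5)

T1 = [1 0 0; -1/2 1 0; 0 0 1]
T2·T1 = [1 0 -2; -1/2 1 -4; 0 0 1]
T3·…·T1 = [1/5 4/5 -22/5; -11/10 3/5 -4/5; 0 0 1]
T4·…·T1 = [-139/125 44/125 58/125; 29/250 -117/125 556/125; 0 0 1]
T5·…·T1 = [-22/25 -38/25 234/25; 29/250 -117/125 556/125; 0 0 1]
T6·…·T1 = [-22/25 -38/25 359/25; 29/250 -117/125 681/125; 0 0 1]
det M = 1; M⁻¹ = [-117/125 38/25 129/25; -29/250 -22/25 323/50; 0 0 1]
M⁻¹ · (2121/125, 2764/625)ᵀ = (-4, 3/5)ᵀ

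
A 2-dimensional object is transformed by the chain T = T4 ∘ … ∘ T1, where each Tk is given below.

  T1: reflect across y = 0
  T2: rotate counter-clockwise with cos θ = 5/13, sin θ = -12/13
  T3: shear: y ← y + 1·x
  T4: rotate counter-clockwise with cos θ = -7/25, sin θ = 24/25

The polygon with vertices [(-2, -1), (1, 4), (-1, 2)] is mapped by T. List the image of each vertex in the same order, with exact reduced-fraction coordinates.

T1 reflect across y = 0: (-2, -1) → (-2, 1); (1, 4) → (1, -4); (-1, 2) → (-1, -2)
T2 rotate counter-clockwise with cos θ = 5/13, sin θ = -12/13: (-2, 1) → (2/13, 29/13); (1, -4) → (-43/13, -32/13); (-1, -2) → (-29/13, 2/13)
T3 shear: y ← y + 1·x: (2/13, 29/13) → (2/13, 31/13); (-43/13, -32/13) → (-43/13, -75/13); (-29/13, 2/13) → (-29/13, -27/13)
T4 rotate counter-clockwise with cos θ = -7/25, sin θ = 24/25: (2/13, 31/13) → (-758/325, -13/25); (-43/13, -75/13) → (2101/325, -39/25); (-29/13, -27/13) → (851/325, -39/25)

image vertices: (-758/325, -13/25), (2101/325, -39/25), (851/325, -39/25)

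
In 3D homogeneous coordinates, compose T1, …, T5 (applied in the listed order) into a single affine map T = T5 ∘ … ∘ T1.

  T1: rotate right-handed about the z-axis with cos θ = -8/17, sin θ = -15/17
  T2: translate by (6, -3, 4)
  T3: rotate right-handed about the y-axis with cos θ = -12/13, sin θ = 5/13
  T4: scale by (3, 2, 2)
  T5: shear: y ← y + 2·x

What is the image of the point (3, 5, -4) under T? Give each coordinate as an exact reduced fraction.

T1 rotate right-handed about the z-axis with cos θ = -8/17, sin θ = -15/17: (3, 5, -4) → (3, -5, -4)
T2 translate by (6, -3, 4): (3, -5, -4) → (9, -8, 0)
T3 rotate right-handed about the y-axis with cos θ = -12/13, sin θ = 5/13: (9, -8, 0) → (-108/13, -8, -45/13)
T4 scale by (3, 2, 2): (-108/13, -8, -45/13) → (-324/13, -16, -90/13)
T5 shear: y ← y + 2·x: (-324/13, -16, -90/13) → (-324/13, -856/13, -90/13)

T(p) = (-324/13, -856/13, -90/13)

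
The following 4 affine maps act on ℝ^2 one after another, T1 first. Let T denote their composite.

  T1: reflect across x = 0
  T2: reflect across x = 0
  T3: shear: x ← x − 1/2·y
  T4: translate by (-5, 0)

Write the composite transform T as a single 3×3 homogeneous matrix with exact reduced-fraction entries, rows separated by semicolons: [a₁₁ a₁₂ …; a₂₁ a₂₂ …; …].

T = [1 -1/2 -5; 0 1 0; 0 0 1]

T1 = [-1 0 0; 0 1 0; 0 0 1]
T2·T1 = [1 0 0; 0 1 0; 0 0 1]
T3·…·T1 = [1 -1/2 0; 0 1 0; 0 0 1]
T4·…·T1 = [1 -1/2 -5; 0 1 0; 0 0 1]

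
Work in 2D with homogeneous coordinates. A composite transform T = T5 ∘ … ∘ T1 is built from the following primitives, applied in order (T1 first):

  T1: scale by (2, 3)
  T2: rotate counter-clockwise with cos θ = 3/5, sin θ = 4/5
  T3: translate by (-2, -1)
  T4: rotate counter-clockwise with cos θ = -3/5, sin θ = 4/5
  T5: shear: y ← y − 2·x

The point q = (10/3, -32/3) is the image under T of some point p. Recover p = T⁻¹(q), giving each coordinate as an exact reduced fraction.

T1 = [2 0 0; 0 3 0; 0 0 1]
T2·T1 = [6/5 -12/5 0; 8/5 9/5 0; 0 0 1]
T3·…·T1 = [6/5 -12/5 -2; 8/5 9/5 -1; 0 0 1]
T4·…·T1 = [-2 0 2; 0 -3 -1; 0 0 1]
T5·…·T1 = [-2 0 2; 4 -3 -5; 0 0 1]
det M = 6; M⁻¹ = [-1/2 0 1; -2/3 -1/3 -1/3; 0 0 1]
M⁻¹ · (10/3, -32/3)ᵀ = (-2/3, 1)ᵀ

p = (-2/3, 1)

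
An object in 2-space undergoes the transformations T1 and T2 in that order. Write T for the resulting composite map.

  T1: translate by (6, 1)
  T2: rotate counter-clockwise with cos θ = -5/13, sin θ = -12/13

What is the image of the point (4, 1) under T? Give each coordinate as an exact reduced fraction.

T1 translate by (6, 1): (4, 1) → (10, 2)
T2 rotate counter-clockwise with cos θ = -5/13, sin θ = -12/13: (10, 2) → (-2, -10)

T(p) = (-2, -10)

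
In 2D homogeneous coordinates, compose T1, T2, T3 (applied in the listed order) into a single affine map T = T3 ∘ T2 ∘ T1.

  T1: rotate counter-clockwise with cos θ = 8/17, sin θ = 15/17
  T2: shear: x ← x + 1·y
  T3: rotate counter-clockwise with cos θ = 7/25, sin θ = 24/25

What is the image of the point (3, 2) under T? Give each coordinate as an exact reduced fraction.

T1 rotate counter-clockwise with cos θ = 8/17, sin θ = 15/17: (3, 2) → (-6/17, 61/17)
T2 shear: x ← x + 1·y: (-6/17, 61/17) → (55/17, 61/17)
T3 rotate counter-clockwise with cos θ = 7/25, sin θ = 24/25: (55/17, 61/17) → (-1079/425, 1747/425)

T(p) = (-1079/425, 1747/425)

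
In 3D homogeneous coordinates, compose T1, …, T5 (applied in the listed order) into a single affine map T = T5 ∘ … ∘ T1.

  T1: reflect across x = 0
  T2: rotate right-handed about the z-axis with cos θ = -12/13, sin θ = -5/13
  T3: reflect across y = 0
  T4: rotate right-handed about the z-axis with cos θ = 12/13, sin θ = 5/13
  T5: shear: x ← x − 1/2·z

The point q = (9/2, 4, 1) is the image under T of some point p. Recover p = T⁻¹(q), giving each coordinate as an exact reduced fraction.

p = (5, 4, 1)

T1 = [-1 0 0 0; 0 1 0 0; 0 0 1 0; 0 0 0 1]
T2·T1 = [12/13 5/13 0 0; 5/13 -12/13 0 0; 0 0 1 0; 0 0 0 1]
T3·…·T1 = [12/13 5/13 0 0; -5/13 12/13 0 0; 0 0 1 0; 0 0 0 1]
T4·…·T1 = [1 0 0 0; 0 1 0 0; 0 0 1 0; 0 0 0 1]
T5·…·T1 = [1 0 -1/2 0; 0 1 0 0; 0 0 1 0; 0 0 0 1]
det M = 1; M⁻¹ = [1 0 1/2 0; 0 1 0 0; 0 0 1 0; 0 0 0 1]
M⁻¹ · (9/2, 4, 1)ᵀ = (5, 4, 1)ᵀ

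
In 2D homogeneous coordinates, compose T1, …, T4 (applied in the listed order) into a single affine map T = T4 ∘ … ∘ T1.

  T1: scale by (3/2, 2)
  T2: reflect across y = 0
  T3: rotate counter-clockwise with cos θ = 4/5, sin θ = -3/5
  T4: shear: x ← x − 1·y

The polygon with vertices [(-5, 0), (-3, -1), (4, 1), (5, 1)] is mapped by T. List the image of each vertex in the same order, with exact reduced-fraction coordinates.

T1 scale by (3/2, 2): (-5, 0) → (-15/2, 0); (-3, -1) → (-9/2, -2); (4, 1) → (6, 2); (5, 1) → (15/2, 2)
T2 reflect across y = 0: (-15/2, 0) → (-15/2, 0); (-9/2, -2) → (-9/2, 2); (6, 2) → (6, -2); (15/2, 2) → (15/2, -2)
T3 rotate counter-clockwise with cos θ = 4/5, sin θ = -3/5: (-15/2, 0) → (-6, 9/2); (-9/2, 2) → (-12/5, 43/10); (6, -2) → (18/5, -26/5); (15/2, -2) → (24/5, -61/10)
T4 shear: x ← x − 1·y: (-6, 9/2) → (-21/2, 9/2); (-12/5, 43/10) → (-67/10, 43/10); (18/5, -26/5) → (44/5, -26/5); (24/5, -61/10) → (109/10, -61/10)

image vertices: (-21/2, 9/2), (-67/10, 43/10), (44/5, -26/5), (109/10, -61/10)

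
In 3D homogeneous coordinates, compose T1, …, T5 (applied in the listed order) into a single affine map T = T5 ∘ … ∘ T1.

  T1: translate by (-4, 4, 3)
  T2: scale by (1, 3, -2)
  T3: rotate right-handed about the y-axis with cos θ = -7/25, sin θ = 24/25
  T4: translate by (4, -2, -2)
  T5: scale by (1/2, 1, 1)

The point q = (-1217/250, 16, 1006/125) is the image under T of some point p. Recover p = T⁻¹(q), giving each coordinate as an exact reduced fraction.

p = (-9/5, 2, 5)

T1 = [1 0 0 -4; 0 1 0 4; 0 0 1 3; 0 0 0 1]
T2·T1 = [1 0 0 -4; 0 3 0 12; 0 0 -2 -6; 0 0 0 1]
T3·…·T1 = [-7/25 0 -48/25 -116/25; 0 3 0 12; -24/25 0 14/25 138/25; 0 0 0 1]
T4·…·T1 = [-7/25 0 -48/25 -16/25; 0 3 0 10; -24/25 0 14/25 88/25; 0 0 0 1]
T5·…·T1 = [-7/50 0 -24/25 -8/25; 0 3 0 10; -24/25 0 14/25 88/25; 0 0 0 1]
det M = -3; M⁻¹ = [-14/25 0 -24/25 16/5; 0 1/3 0 -10/3; -24/25 0 7/50 -4/5; 0 0 0 1]
M⁻¹ · (-1217/250, 16, 1006/125)ᵀ = (-9/5, 2, 5)ᵀ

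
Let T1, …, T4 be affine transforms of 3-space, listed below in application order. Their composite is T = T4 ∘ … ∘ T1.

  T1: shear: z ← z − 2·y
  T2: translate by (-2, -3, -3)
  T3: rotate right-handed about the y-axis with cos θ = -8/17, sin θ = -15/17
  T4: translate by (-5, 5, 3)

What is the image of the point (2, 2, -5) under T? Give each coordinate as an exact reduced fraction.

T1 shear: z ← z − 2·y: (2, 2, -5) → (2, 2, -9)
T2 translate by (-2, -3, -3): (2, 2, -9) → (0, -1, -12)
T3 rotate right-handed about the y-axis with cos θ = -8/17, sin θ = -15/17: (0, -1, -12) → (180/17, -1, 96/17)
T4 translate by (-5, 5, 3): (180/17, -1, 96/17) → (95/17, 4, 147/17)

T(p) = (95/17, 4, 147/17)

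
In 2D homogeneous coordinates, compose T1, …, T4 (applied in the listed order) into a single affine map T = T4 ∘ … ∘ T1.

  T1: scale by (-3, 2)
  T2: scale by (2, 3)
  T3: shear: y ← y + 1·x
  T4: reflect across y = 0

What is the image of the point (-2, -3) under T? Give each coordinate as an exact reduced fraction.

T(p) = (12, 6)

T1 scale by (-3, 2): (-2, -3) → (6, -6)
T2 scale by (2, 3): (6, -6) → (12, -18)
T3 shear: y ← y + 1·x: (12, -18) → (12, -6)
T4 reflect across y = 0: (12, -6) → (12, 6)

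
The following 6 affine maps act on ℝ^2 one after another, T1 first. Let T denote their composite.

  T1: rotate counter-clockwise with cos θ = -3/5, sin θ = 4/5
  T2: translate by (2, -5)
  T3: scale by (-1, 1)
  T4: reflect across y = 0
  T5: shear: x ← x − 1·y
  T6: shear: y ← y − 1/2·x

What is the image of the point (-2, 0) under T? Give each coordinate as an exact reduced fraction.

T(p) = (-49/5, 23/2)

T1 rotate counter-clockwise with cos θ = -3/5, sin θ = 4/5: (-2, 0) → (6/5, -8/5)
T2 translate by (2, -5): (6/5, -8/5) → (16/5, -33/5)
T3 scale by (-1, 1): (16/5, -33/5) → (-16/5, -33/5)
T4 reflect across y = 0: (-16/5, -33/5) → (-16/5, 33/5)
T5 shear: x ← x − 1·y: (-16/5, 33/5) → (-49/5, 33/5)
T6 shear: y ← y − 1/2·x: (-49/5, 33/5) → (-49/5, 23/2)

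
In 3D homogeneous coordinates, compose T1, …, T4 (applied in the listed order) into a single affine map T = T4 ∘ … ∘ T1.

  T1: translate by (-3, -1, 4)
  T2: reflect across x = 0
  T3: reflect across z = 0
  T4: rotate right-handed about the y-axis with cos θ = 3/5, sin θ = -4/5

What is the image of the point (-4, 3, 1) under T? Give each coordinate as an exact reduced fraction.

T(p) = (41/5, 2, 13/5)

T1 translate by (-3, -1, 4): (-4, 3, 1) → (-7, 2, 5)
T2 reflect across x = 0: (-7, 2, 5) → (7, 2, 5)
T3 reflect across z = 0: (7, 2, 5) → (7, 2, -5)
T4 rotate right-handed about the y-axis with cos θ = 3/5, sin θ = -4/5: (7, 2, -5) → (41/5, 2, 13/5)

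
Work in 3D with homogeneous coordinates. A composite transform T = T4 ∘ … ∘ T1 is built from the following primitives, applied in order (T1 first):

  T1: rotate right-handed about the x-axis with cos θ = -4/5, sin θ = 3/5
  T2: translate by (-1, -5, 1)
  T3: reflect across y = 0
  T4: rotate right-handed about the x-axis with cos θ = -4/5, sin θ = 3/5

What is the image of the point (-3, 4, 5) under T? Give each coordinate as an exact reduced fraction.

T(p) = (-4, -43/5, 36/5)

T1 rotate right-handed about the x-axis with cos θ = -4/5, sin θ = 3/5: (-3, 4, 5) → (-3, -31/5, -8/5)
T2 translate by (-1, -5, 1): (-3, -31/5, -8/5) → (-4, -56/5, -3/5)
T3 reflect across y = 0: (-4, -56/5, -3/5) → (-4, 56/5, -3/5)
T4 rotate right-handed about the x-axis with cos θ = -4/5, sin θ = 3/5: (-4, 56/5, -3/5) → (-4, -43/5, 36/5)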